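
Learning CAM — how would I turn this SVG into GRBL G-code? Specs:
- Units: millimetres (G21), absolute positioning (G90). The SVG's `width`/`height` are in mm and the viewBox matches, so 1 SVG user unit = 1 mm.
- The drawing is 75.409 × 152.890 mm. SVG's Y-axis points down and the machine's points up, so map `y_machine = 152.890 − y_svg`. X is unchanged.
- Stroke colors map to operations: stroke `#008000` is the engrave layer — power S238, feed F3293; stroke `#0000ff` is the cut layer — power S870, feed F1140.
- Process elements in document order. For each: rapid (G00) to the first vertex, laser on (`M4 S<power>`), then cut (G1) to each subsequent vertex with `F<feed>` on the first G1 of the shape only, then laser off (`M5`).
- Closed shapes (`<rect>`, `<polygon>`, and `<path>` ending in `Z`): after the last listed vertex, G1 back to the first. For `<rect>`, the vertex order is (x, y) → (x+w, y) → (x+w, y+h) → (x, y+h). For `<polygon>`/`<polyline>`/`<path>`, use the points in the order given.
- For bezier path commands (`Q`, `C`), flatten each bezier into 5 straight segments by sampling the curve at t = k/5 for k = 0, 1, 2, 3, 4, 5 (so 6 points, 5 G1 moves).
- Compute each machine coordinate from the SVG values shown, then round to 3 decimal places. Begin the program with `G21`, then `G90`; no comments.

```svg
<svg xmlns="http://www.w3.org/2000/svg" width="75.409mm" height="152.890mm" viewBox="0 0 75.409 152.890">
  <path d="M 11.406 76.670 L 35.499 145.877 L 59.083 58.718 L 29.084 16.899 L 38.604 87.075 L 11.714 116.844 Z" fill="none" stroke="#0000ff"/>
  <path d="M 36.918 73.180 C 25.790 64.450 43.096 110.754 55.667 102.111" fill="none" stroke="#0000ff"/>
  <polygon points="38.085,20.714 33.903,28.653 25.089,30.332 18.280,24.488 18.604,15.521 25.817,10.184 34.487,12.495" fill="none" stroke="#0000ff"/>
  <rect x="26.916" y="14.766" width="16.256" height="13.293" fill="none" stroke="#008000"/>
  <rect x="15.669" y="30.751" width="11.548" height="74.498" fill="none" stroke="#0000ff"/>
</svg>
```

viewBox `0 0 75.409 152.890` with mm width/height → 1 unit = 1 mm. Flip: y_m = 152.890 − y_svg.

**Shape 1** — `<path>` closed polygon, stroke `#0000ff` → cut (S870, F1140). Machine vertices: (11.406,76.220) → (35.499,7.013) → (59.083,94.172) → (29.084,135.991) → (38.604,65.815) → (11.714,36.046) → (11.406,76.220). Closed: final G1 returns to the first vertex.

**Shape 2** — `<path>` cubic bezier, stroke `#0000ff` → cut (S870, F1140). Control points (SVG): P0=(36.918,73.180), P1=(25.790,64.450), P2=(43.096,110.754), P3=(55.667,102.111); sampled at t=k/5. Machine vertices: (36.918,79.710) → (33.388,79.224) → (35.090,70.808) → (40.432,59.743) → (47.822,51.307) → (55.667,50.779). Open path.

**Shape 3** — `<polygon>` regular polygon, stroke `#0000ff` → cut (S870, F1140). Machine vertices: (38.085,132.176) → (33.903,124.237) → (25.089,122.558) → (18.280,128.402) → (18.604,137.369) → (25.817,142.706) → (34.487,140.395) → (38.085,132.176). Closed: final G1 returns to the first vertex.

**Shape 4** — `<rect>` rectangle, stroke `#008000` → engrave (S238, F3293). Machine vertices: (26.916,138.124) → (43.172,138.124) → (43.172,124.831) → (26.916,124.831) → (26.916,138.124). Closed: final G1 returns to the first vertex.

**Shape 5** — `<rect>` rectangle, stroke `#0000ff` → cut (S870, F1140). Machine vertices: (15.669,122.139) → (27.217,122.139) → (27.217,47.641) → (15.669,47.641) → (15.669,122.139). Closed: final G1 returns to the first vertex.

G21
G90
G00 X11.406 Y76.220
M4 S870
G1 X35.499 Y7.013 F1140
G1 X59.083 Y94.172
G1 X29.084 Y135.991
G1 X38.604 Y65.815
G1 X11.714 Y36.046
G1 X11.406 Y76.220
M5
G00 X36.918 Y79.710
M4 S870
G1 X33.388 Y79.224 F1140
G1 X35.090 Y70.808
G1 X40.432 Y59.743
G1 X47.822 Y51.307
G1 X55.667 Y50.779
M5
G00 X38.085 Y132.176
M4 S870
G1 X33.903 Y124.237 F1140
G1 X25.089 Y122.558
G1 X18.280 Y128.402
G1 X18.604 Y137.369
G1 X25.817 Y142.706
G1 X34.487 Y140.395
G1 X38.085 Y132.176
M5
G00 X26.916 Y138.124
M4 S238
G1 X43.172 Y138.124 F3293
G1 X43.172 Y124.831
G1 X26.916 Y124.831
G1 X26.916 Y138.124
M5
G00 X15.669 Y122.139
M4 S870
G1 X27.217 Y122.139 F1140
G1 X27.217 Y47.641
G1 X15.669 Y47.641
G1 X15.669 Y122.139
M5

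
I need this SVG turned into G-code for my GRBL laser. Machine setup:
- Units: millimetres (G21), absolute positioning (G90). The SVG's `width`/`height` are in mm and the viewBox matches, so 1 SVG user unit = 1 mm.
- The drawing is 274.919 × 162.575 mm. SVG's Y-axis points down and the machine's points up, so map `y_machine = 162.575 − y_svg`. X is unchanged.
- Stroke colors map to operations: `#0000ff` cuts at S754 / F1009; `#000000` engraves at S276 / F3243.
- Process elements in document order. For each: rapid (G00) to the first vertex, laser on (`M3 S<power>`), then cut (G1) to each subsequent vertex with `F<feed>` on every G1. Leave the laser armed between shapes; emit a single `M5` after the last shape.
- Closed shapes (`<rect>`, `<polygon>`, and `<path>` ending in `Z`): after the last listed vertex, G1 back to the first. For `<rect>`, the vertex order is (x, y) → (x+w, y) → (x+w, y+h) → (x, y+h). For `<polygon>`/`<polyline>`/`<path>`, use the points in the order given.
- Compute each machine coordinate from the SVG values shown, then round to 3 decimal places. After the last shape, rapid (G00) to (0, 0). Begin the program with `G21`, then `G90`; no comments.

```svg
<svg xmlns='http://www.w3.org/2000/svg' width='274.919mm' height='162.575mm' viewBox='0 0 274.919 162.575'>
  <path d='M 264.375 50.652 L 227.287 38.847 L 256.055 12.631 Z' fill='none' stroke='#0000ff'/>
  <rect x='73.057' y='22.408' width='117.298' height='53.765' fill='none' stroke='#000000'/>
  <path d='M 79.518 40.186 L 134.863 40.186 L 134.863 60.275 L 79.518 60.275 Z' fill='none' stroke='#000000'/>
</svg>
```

1 u = 1 mm; y_m = 162.575 − y.

[1] `<path>` regular polygon, #0000ff→cut S754 F1009: (264.375,111.923) → (227.287,123.728) → (256.055,149.944) → (264.375,111.923) (closed)

[2] `<rect>` rectangle, #000000→engrave S276 F3243: (73.057,140.167) → (190.355,140.167) → (190.355,86.402) → (73.057,86.402) → (73.057,140.167) (closed)

[3] `<path>` rectangle, #000000→engrave S276 F3243: (79.518,122.389) → (134.863,122.389) → (134.863,102.300) → (79.518,102.300) → (79.518,122.389) (closed)

G21
G90
G00 X264.375 Y111.923
M3 S754
G1 X227.287 Y123.728 F1009
G1 X256.055 Y149.944 F1009
G1 X264.375 Y111.923 F1009
G00 X73.057 Y140.167
M3 S276
G1 X190.355 Y140.167 F3243
G1 X190.355 Y86.402 F3243
G1 X73.057 Y86.402 F3243
G1 X73.057 Y140.167 F3243
G00 X79.518 Y122.389
M3 S276
G1 X134.863 Y122.389 F3243
G1 X134.863 Y102.300 F3243
G1 X79.518 Y102.300 F3243
G1 X79.518 Y122.389 F3243
M5
G00 X0.000 Y0.000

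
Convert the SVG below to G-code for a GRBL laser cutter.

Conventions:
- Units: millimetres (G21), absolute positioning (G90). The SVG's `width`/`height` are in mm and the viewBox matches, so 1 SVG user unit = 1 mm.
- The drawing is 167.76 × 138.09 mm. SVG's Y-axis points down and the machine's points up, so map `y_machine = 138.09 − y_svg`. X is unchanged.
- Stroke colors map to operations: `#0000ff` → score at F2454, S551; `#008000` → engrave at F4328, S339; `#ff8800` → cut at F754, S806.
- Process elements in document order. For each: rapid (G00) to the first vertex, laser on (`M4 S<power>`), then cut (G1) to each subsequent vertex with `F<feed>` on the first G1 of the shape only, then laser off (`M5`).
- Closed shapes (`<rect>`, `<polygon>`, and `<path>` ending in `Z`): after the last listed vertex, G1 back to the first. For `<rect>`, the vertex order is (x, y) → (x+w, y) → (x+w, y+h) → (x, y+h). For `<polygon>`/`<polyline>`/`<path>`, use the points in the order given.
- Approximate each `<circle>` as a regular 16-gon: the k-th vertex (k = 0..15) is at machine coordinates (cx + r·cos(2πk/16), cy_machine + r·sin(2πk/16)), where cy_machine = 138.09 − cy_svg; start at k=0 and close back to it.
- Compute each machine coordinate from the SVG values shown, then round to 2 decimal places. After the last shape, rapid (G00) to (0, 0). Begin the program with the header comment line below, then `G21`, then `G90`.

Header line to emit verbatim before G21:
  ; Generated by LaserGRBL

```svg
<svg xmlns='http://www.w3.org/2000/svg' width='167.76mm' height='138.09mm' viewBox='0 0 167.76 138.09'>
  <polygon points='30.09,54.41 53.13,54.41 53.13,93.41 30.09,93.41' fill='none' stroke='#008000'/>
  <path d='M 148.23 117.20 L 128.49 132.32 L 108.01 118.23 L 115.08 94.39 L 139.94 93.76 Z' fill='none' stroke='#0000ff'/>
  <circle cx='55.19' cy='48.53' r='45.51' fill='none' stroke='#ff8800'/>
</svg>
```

Since the viewBox matches the mm dimensions, user units are millimetres directly. The only transform is the Y-flip y_m = 138.09 − y_svg.

Shape 1 is a rectangle drawn with `<polygon>`. Its stroke #008000 means engrave at S339, F4328. After flipping Y the toolpath is (30.09,83.68) → (53.13,83.68) → (53.13,44.68) → (30.09,44.68) → (30.09,83.68), returning to the start.

Shape 2 is a regular polygon drawn with `<path>`. Its stroke #0000ff means score at S551, F2454. After flipping Y the toolpath is (148.23,20.89) → (128.49,5.77) → (108.01,19.86) → (115.08,43.70) → (139.94,44.33) → (148.23,20.89), returning to the start.

Shape 3 is a circle drawn with `<circle>`. Its stroke #ff8800 means cut at S806, F754. After flipping Y the toolpath is (100.70,89.56) → (97.24,106.98) → (87.37,121.74) → (72.61,131.61) → (55.19,135.07) → (37.77,131.61) → (23.01,121.74) → (13.14,106.98) → (9.68,89.56) → (13.14,72.14) → (23.01,57.38) → (37.77,47.51) → (55.19,44.05) → (72.61,47.51) → (87.37,57.38) → (97.24,72.14) → (100.70,89.56), returning to the start.

; Generated by LaserGRBL
G21
G90
G00 X30.09 Y83.68
M4 S339
G1 X53.13 Y83.68 F4328
G1 X53.13 Y44.68
G1 X30.09 Y44.68
G1 X30.09 Y83.68
M5
G00 X148.23 Y20.89
M4 S551
G1 X128.49 Y5.77 F2454
G1 X108.01 Y19.86
G1 X115.08 Y43.70
G1 X139.94 Y44.33
G1 X148.23 Y20.89
M5
G00 X100.70 Y89.56
M4 S806
G1 X97.24 Y106.98 F754
G1 X87.37 Y121.74
G1 X72.61 Y131.61
G1 X55.19 Y135.07
G1 X37.77 Y131.61
G1 X23.01 Y121.74
G1 X13.14 Y106.98
G1 X9.68 Y89.56
G1 X13.14 Y72.14
G1 X23.01 Y57.38
G1 X37.77 Y47.51
G1 X55.19 Y44.05
G1 X72.61 Y47.51
G1 X87.37 Y57.38
G1 X97.24 Y72.14
G1 X100.70 Y89.56
M5
G00 X0.00 Y0.00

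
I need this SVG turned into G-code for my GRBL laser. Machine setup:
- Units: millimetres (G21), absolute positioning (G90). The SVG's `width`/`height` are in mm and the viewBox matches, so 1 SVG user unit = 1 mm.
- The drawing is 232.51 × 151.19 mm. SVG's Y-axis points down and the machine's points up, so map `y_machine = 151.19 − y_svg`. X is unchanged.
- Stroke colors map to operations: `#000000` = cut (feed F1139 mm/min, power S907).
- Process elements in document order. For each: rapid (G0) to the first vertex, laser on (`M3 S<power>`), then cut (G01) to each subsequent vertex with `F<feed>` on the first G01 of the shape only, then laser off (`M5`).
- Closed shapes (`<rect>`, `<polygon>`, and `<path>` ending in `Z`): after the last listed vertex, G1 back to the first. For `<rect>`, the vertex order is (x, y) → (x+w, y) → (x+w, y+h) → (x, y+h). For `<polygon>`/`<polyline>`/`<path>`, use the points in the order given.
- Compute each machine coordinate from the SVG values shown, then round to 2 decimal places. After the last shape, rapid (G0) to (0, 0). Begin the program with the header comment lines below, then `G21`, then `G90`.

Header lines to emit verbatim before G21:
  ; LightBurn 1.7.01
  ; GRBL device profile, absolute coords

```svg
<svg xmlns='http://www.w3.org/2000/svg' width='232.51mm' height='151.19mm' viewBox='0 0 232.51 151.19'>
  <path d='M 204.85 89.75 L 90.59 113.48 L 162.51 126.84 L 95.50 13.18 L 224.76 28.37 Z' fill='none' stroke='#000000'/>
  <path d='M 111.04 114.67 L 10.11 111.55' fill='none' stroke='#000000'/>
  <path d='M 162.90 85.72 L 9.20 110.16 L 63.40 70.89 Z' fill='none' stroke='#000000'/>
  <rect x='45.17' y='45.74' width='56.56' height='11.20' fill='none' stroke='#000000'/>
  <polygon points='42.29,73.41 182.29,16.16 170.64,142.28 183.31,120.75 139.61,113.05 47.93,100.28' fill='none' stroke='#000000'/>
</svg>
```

1 u = 1 mm; y_m = 151.19 − y.

[1] `<path>` closed polygon, #000000→cut S907 F1139: (204.85,61.44) → (90.59,37.71) → (162.51,24.35) → (95.50,138.01) → (224.76,122.82) → (204.85,61.44) (closed)

[2] `<path>` line segment, #000000→cut S907 F1139: (111.04,36.52) → (10.11,39.64)

[3] `<path>` closed polygon, #000000→cut S907 F1139: (162.90,65.47) → (9.20,41.03) → (63.40,80.30) → (162.90,65.47) (closed)

[4] `<rect>` rectangle, #000000→cut S907 F1139: (45.17,105.45) → (101.73,105.45) → (101.73,94.25) → (45.17,94.25) → (45.17,105.45) (closed)

[5] `<polygon>` closed polygon, #000000→cut S907 F1139: (42.29,77.78) → (182.29,135.03) → (170.64,8.91) → (183.31,30.44) → (139.61,38.14) → (47.93,50.91) → (42.29,77.78) (closed)

; LightBurn 1.7.01
; GRBL device profile, absolute coords
G21
G90
G0 X204.85 Y61.44
M3 S907
G01 X90.59 Y37.71 F1139
G01 X162.51 Y24.35
G01 X95.50 Y138.01
G01 X224.76 Y122.82
G01 X204.85 Y61.44
M5
G0 X111.04 Y36.52
M3 S907
G01 X10.11 Y39.64 F1139
M5
G0 X162.90 Y65.47
M3 S907
G01 X9.20 Y41.03 F1139
G01 X63.40 Y80.30
G01 X162.90 Y65.47
M5
G0 X45.17 Y105.45
M3 S907
G01 X101.73 Y105.45 F1139
G01 X101.73 Y94.25
G01 X45.17 Y94.25
G01 X45.17 Y105.45
M5
G0 X42.29 Y77.78
M3 S907
G01 X182.29 Y135.03 F1139
G01 X170.64 Y8.91
G01 X183.31 Y30.44
G01 X139.61 Y38.14
G01 X47.93 Y50.91
G01 X42.29 Y77.78
M5
G0 X0.00 Y0.00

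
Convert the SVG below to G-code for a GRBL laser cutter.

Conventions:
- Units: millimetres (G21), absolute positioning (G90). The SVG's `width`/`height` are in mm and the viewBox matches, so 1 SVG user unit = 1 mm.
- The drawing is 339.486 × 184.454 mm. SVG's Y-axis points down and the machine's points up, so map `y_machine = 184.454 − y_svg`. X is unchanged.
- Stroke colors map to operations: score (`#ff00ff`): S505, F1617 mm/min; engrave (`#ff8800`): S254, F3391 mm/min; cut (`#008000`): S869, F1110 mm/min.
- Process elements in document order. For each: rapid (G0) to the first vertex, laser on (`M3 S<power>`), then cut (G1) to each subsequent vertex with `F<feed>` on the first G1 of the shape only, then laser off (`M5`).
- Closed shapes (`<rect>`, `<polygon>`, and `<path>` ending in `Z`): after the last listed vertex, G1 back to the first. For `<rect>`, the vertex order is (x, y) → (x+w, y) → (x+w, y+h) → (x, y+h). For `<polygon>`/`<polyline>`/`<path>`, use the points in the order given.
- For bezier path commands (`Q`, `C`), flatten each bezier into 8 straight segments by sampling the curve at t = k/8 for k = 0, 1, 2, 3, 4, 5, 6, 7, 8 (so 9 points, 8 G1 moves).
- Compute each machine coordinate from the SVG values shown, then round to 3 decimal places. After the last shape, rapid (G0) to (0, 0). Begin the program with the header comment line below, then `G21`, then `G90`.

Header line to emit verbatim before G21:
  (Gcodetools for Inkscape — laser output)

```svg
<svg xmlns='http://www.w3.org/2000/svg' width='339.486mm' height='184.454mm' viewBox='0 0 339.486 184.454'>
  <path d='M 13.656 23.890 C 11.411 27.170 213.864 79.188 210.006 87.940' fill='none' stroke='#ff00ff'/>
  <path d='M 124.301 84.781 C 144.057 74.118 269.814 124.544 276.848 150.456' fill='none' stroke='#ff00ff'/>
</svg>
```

Since the viewBox matches the mm dimensions, user units are millimetres directly. The only transform is the Y-flip y_m = 184.454 − y_svg.

Shape 1 is a cubic bezier drawn with `<path>`. Its stroke #ff00ff means score at S505, F1617. After flipping Y the toolpath is (13.656,160.564) → (21.607,157.229) → (43.931,150.403) → (75.813,141.164) → (112.436,130.591) → (148.983,119.761) → (180.638,109.753) → (202.585,101.644) → (210.006,96.514).

Shape 2 is a cubic bezier drawn with `<path>`. Its stroke #ff00ff means score at S505, F1617. After flipping Y the toolpath is (124.301,99.673) → (136.239,100.975) → (155.482,97.554) → (179.395,90.411) → (205.345,80.551) → (230.699,68.977) → (252.823,56.691) → (269.084,44.697) → (276.848,33.998).

(Gcodetools for Inkscape — laser output)
G21
G90
G0 X13.656 Y160.564
M3 S505
G1 X21.607 Y157.229 F1617
G1 X43.931 Y150.403
G1 X75.813 Y141.164
G1 X112.436 Y130.591
G1 X148.983 Y119.761
G1 X180.638 Y109.753
G1 X202.585 Y101.644
G1 X210.006 Y96.514
M5
G0 X124.301 Y99.673
M3 S505
G1 X136.239 Y100.975 F1617
G1 X155.482 Y97.554
G1 X179.395 Y90.411
G1 X205.345 Y80.551
G1 X230.699 Y68.977
G1 X252.823 Y56.691
G1 X269.084 Y44.697
G1 X276.848 Y33.998
M5
G0 X0.000 Y0.000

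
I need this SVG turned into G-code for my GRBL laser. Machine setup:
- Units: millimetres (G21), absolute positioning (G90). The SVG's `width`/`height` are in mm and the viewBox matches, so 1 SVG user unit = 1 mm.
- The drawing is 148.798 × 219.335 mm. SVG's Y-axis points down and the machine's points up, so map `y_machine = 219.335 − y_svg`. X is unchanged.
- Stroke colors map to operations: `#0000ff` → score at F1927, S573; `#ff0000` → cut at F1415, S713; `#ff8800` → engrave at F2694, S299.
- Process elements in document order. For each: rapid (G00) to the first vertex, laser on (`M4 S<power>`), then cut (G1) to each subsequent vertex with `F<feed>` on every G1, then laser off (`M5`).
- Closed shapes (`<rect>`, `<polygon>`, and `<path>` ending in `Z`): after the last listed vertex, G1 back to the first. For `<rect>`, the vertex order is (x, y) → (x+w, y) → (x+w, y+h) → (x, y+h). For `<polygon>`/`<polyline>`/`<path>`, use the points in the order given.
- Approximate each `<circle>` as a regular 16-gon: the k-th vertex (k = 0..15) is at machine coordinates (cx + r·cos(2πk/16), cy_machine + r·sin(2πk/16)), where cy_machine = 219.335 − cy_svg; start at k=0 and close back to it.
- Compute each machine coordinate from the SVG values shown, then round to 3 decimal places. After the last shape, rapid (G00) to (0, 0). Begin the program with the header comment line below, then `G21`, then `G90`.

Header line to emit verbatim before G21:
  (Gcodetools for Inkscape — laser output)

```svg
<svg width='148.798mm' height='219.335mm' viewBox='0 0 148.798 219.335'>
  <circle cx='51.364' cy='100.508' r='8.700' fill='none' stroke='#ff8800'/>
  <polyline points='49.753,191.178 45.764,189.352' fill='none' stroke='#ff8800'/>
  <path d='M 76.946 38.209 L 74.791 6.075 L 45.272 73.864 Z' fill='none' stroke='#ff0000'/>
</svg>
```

Since the viewBox matches the mm dimensions, user units are millimetres directly. The only transform is the Y-flip y_m = 219.335 − y_svg.

Shape 1 is a circle drawn with `<circle>`. Its stroke #ff8800 means engrave at S299, F2694. After flipping Y the toolpath is (60.064,118.827) → (59.402,122.156) → (57.516,124.979) → (54.693,126.865) → (51.364,127.527) → (48.035,126.865) → (45.212,124.979) → (43.326,122.156) → (42.664,118.827) → (43.326,115.498) → (45.212,112.675) → (48.035,110.789) → (51.364,110.127) → (54.693,110.789) → (57.516,112.675) → (59.402,115.498) → (60.064,118.827), returning to the start.

Shape 2 is a line segment drawn with `<polyline>`. Its stroke #ff8800 means engrave at S299, F2694. After flipping Y the toolpath is (49.753,28.157) → (45.764,29.983).

Shape 3 is a closed polygon drawn with `<path>`. Its stroke #ff0000 means cut at S713, F1415. After flipping Y the toolpath is (76.946,181.126) → (74.791,213.260) → (45.272,145.471) → (76.946,181.126), returning to the start.

(Gcodetools for Inkscape — laser output)
G21
G90
G00 X60.064 Y118.827
M4 S299
G1 X59.402 Y122.156 F2694
G1 X57.516 Y124.979 F2694
G1 X54.693 Y126.865 F2694
G1 X51.364 Y127.527 F2694
G1 X48.035 Y126.865 F2694
G1 X45.212 Y124.979 F2694
G1 X43.326 Y122.156 F2694
G1 X42.664 Y118.827 F2694
G1 X43.326 Y115.498 F2694
G1 X45.212 Y112.675 F2694
G1 X48.035 Y110.789 F2694
G1 X51.364 Y110.127 F2694
G1 X54.693 Y110.789 F2694
G1 X57.516 Y112.675 F2694
G1 X59.402 Y115.498 F2694
G1 X60.064 Y118.827 F2694
M5
G00 X49.753 Y28.157
M4 S299
G1 X45.764 Y29.983 F2694
M5
G00 X76.946 Y181.126
M4 S713
G1 X74.791 Y213.260 F1415
G1 X45.272 Y145.471 F1415
G1 X76.946 Y181.126 F1415
M5
G00 X0.000 Y0.000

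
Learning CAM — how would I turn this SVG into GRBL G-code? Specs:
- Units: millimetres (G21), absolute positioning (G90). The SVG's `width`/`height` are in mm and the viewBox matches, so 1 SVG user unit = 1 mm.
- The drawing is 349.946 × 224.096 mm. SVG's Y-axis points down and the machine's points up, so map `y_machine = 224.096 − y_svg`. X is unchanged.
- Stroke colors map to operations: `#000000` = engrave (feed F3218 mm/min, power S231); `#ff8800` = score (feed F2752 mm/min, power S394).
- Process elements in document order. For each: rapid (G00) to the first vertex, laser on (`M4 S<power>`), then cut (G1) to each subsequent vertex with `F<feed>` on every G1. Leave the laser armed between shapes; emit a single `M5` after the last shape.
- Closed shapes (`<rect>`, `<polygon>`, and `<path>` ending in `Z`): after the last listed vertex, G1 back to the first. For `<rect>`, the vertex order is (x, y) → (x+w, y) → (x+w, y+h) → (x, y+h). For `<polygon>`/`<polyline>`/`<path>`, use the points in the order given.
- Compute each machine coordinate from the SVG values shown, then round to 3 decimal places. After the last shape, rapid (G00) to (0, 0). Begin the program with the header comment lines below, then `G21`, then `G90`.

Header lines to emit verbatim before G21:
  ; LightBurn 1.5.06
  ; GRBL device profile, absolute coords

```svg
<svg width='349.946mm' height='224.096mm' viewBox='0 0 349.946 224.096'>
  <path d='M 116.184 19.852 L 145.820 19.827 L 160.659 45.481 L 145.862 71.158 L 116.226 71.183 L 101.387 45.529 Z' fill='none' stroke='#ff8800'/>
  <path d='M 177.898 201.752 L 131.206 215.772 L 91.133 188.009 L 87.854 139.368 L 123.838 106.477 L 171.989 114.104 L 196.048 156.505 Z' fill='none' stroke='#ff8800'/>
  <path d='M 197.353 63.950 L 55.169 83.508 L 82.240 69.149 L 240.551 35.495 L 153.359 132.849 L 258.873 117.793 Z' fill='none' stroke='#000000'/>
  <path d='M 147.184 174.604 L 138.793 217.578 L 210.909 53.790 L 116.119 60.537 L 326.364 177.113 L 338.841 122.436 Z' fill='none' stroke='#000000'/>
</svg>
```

1 u = 1 mm; y_m = 224.096 − y.

[1] `<path>` regular polygon, #ff8800→score S394 F2752: (116.184,204.244) → (145.820,204.269) → (160.659,178.615) → (145.862,152.938) → (116.226,152.913) → (101.387,178.567) → (116.184,204.244) (closed)

[2] `<path>` regular polygon, #ff8800→score S394 F2752: (177.898,22.344) → (131.206,8.324) → (91.133,36.087) → (87.854,84.728) → (123.838,117.619) → (171.989,109.992) → (196.048,67.591) → (177.898,22.344) (closed)

[3] `<path>` closed polygon, #000000→engrave S231 F3218: (197.353,160.146) → (55.169,140.588) → (82.240,154.947) → (240.551,188.601) → (153.359,91.247) → (258.873,106.303) → (197.353,160.146) (closed)

[4] `<path>` closed polygon, #000000→engrave S231 F3218: (147.184,49.492) → (138.793,6.518) → (210.909,170.306) → (116.119,163.559) → (326.364,46.983) → (338.841,101.660) → (147.184,49.492) (closed)

; LightBurn 1.5.06
; GRBL device profile, absolute coords
G21
G90
G00 X116.184 Y204.244
M4 S394
G1 X145.820 Y204.269 F2752
G1 X160.659 Y178.615 F2752
G1 X145.862 Y152.938 F2752
G1 X116.226 Y152.913 F2752
G1 X101.387 Y178.567 F2752
G1 X116.184 Y204.244 F2752
G00 X177.898 Y22.344
M4 S394
G1 X131.206 Y8.324 F2752
G1 X91.133 Y36.087 F2752
G1 X87.854 Y84.728 F2752
G1 X123.838 Y117.619 F2752
G1 X171.989 Y109.992 F2752
G1 X196.048 Y67.591 F2752
G1 X177.898 Y22.344 F2752
G00 X197.353 Y160.146
M4 S231
G1 X55.169 Y140.588 F3218
G1 X82.240 Y154.947 F3218
G1 X240.551 Y188.601 F3218
G1 X153.359 Y91.247 F3218
G1 X258.873 Y106.303 F3218
G1 X197.353 Y160.146 F3218
G00 X147.184 Y49.492
M4 S231
G1 X138.793 Y6.518 F3218
G1 X210.909 Y170.306 F3218
G1 X116.119 Y163.559 F3218
G1 X326.364 Y46.983 F3218
G1 X338.841 Y101.660 F3218
G1 X147.184 Y49.492 F3218
M5
G00 X0.000 Y0.000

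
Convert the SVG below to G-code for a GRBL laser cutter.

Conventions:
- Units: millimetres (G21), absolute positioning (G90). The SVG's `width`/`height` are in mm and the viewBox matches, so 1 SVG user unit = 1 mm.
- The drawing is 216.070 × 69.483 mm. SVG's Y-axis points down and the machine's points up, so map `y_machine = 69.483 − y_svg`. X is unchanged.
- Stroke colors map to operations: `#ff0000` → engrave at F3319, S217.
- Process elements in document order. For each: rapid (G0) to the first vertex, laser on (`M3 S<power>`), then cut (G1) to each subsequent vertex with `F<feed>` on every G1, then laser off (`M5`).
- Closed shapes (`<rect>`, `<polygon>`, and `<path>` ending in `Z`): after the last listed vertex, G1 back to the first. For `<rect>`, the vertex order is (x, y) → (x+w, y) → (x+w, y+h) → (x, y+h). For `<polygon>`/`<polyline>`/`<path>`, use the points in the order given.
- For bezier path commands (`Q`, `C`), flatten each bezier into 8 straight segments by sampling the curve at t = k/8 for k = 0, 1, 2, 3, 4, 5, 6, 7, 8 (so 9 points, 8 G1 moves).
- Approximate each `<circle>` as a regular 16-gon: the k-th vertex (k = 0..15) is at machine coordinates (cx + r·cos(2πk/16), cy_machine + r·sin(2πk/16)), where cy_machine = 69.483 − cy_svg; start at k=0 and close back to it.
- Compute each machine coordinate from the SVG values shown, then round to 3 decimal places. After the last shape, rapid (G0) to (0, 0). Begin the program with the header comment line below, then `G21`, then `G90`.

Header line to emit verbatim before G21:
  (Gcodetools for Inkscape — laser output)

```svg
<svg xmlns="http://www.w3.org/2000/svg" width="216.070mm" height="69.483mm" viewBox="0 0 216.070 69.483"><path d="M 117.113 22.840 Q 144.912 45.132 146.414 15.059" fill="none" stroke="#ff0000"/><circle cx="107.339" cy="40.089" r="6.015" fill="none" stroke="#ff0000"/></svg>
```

(Gcodetools for Inkscape — laser output)
G21
G90
G0 X117.113 Y46.643
M3 S217
G1 X123.652 Y41.888 F3319
G1 X129.369 Y38.770 F3319
G1 X134.264 Y37.288 F3319
G1 X138.338 Y37.442 F3319
G1 X141.589 Y39.233 F3319
G1 X144.019 Y42.660 F3319
G1 X145.628 Y47.724 F3319
G1 X146.414 Y54.424 F3319
M5
G0 X113.354 Y29.394
M3 S217
G1 X112.896 Y31.696 F3319
G1 X111.592 Y33.647 F3319
G1 X109.641 Y34.951 F3319
G1 X107.339 Y35.409 F3319
G1 X105.037 Y34.951 F3319
G1 X103.086 Y33.647 F3319
G1 X101.782 Y31.696 F3319
G1 X101.324 Y29.394 F3319
G1 X101.782 Y27.092 F3319
G1 X103.086 Y25.141 F3319
G1 X105.037 Y23.837 F3319
G1 X107.339 Y23.379 F3319
G1 X109.641 Y23.837 F3319
G1 X111.592 Y25.141 F3319
G1 X112.896 Y27.092 F3319
G1 X113.354 Y29.394 F3319
M5
G0 X0.000 Y0.000

viewBox `0 0 216.070 69.483` with mm width/height → 1 unit = 1 mm. Flip: y_m = 69.483 − y_svg.

**Shape 1** — `<path>` quadratic bezier, stroke `#ff0000` → engrave (S217, F3319). Control points (SVG): P0=(117.113,22.840), P1=(144.912,45.132), P2=(146.414,15.059); sampled at t=k/8. Machine vertices: (117.113,46.643) → (123.652,41.888) → (129.369,38.770) → (134.264,37.288) → (138.338,37.442) → (141.589,39.233) → (144.019,42.660) → (145.628,47.724) → (146.414,54.424). Open path.

**Shape 2** — `<circle>` circle, stroke `#ff0000` → engrave (S217, F3319). Machine vertices: (113.354,29.394) → (112.896,31.696) → (111.592,33.647) → (109.641,34.951) → (107.339,35.409) → (105.037,34.951) → (103.086,33.647) → (101.782,31.696) → (101.324,29.394) → (101.782,27.092) → (103.086,25.141) → (105.037,23.837) → (107.339,23.379) → (109.641,23.837) → (111.592,25.141) → (112.896,27.092) → (113.354,29.394). Closed: final G1 returns to the first vertex.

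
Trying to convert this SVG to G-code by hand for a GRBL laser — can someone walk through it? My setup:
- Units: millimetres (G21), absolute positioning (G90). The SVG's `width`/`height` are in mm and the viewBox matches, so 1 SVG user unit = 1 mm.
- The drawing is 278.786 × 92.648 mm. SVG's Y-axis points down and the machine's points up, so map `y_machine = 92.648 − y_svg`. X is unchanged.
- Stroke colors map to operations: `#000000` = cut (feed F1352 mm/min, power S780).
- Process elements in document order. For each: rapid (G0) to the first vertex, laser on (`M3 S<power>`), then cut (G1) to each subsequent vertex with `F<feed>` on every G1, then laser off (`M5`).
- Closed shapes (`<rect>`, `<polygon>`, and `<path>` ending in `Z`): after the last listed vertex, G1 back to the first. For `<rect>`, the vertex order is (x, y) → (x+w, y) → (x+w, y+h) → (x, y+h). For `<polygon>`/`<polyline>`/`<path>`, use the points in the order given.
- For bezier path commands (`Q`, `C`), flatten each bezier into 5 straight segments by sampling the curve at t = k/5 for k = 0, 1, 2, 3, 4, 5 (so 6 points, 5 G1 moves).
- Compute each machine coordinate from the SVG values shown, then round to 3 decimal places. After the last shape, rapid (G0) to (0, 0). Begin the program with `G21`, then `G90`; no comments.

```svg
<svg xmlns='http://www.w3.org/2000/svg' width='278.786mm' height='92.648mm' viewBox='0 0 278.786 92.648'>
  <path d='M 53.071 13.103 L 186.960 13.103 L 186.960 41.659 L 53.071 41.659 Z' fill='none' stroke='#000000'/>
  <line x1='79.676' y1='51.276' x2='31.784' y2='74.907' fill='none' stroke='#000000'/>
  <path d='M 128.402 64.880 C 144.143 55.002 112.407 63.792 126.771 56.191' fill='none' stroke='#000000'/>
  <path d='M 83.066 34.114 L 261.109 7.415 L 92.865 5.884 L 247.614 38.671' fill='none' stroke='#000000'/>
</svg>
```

Since the viewBox matches the mm dimensions, user units are millimetres directly. The only transform is the Y-flip y_m = 92.648 − y_svg.

Shape 1 is a rectangle drawn with `<path>`. Its stroke #000000 means cut at S780, F1352. After flipping Y the toolpath is (53.071,79.545) → (186.960,79.545) → (186.960,50.989) → (53.071,50.989) → (53.071,79.545), returning to the start.

Shape 2 is a line segment drawn with `<line>`. Its stroke #000000 means cut at S780, F1352. After flipping Y the toolpath is (79.676,41.372) → (31.784,17.741).

Shape 3 is a cubic bezier drawn with `<path>`. Its stroke #000000 means cut at S780, F1352. After flipping Y the toolpath is (128.402,27.768) → (132.898,31.735) → (130.491,32.905) → (125.673,32.960) → (122.936,33.583) → (126.771,36.457).

Shape 4 is a open polyline drawn with `<path>`. Its stroke #000000 means cut at S780, F1352. After flipping Y the toolpath is (83.066,58.534) → (261.109,85.233) → (92.865,86.764) → (247.614,53.977).

G21
G90
G0 X53.071 Y79.545
M3 S780
G1 X186.960 Y79.545 F1352
G1 X186.960 Y50.989 F1352
G1 X53.071 Y50.989 F1352
G1 X53.071 Y79.545 F1352
M5
G0 X79.676 Y41.372
M3 S780
G1 X31.784 Y17.741 F1352
M5
G0 X128.402 Y27.768
M3 S780
G1 X132.898 Y31.735 F1352
G1 X130.491 Y32.905 F1352
G1 X125.673 Y32.960 F1352
G1 X122.936 Y33.583 F1352
G1 X126.771 Y36.457 F1352
M5
G0 X83.066 Y58.534
M3 S780
G1 X261.109 Y85.233 F1352
G1 X92.865 Y86.764 F1352
G1 X247.614 Y53.977 F1352
M5
G0 X0.000 Y0.000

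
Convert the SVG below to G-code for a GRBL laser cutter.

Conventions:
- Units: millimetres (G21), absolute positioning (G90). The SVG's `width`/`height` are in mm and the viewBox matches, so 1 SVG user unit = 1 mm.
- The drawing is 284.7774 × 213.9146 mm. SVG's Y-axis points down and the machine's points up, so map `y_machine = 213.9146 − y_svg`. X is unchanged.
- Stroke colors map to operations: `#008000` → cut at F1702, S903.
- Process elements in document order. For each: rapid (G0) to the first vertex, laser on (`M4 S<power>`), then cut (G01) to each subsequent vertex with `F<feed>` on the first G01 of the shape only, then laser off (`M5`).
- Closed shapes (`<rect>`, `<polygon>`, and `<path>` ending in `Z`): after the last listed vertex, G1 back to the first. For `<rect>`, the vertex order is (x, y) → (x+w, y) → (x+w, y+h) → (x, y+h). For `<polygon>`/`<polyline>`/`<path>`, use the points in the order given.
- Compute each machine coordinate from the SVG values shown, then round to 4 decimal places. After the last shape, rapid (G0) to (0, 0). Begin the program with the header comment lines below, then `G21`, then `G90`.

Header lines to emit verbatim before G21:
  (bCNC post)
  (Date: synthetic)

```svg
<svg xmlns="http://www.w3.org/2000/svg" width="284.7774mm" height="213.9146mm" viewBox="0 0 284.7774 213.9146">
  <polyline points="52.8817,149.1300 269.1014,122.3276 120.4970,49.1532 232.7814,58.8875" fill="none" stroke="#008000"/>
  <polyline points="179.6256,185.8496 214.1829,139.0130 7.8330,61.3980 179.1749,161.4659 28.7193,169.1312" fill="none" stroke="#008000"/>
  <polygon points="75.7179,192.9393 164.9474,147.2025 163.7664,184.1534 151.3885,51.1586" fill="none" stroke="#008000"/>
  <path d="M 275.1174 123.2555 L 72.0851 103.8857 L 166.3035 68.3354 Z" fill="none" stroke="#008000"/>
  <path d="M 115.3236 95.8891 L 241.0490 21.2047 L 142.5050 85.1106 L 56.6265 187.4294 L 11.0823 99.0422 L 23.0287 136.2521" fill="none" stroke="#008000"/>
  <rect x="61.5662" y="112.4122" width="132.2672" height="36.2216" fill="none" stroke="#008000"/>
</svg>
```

(bCNC post)
(Date: synthetic)
G21
G90
G0 X52.8817 Y64.7846
M4 S903
G01 X269.1014 Y91.5870 F1702
G01 X120.4970 Y164.7614
G01 X232.7814 Y155.0271
M5
G0 X179.6256 Y28.0650
M4 S903
G01 X214.1829 Y74.9016 F1702
G01 X7.8330 Y152.5166
G01 X179.1749 Y52.4487
G01 X28.7193 Y44.7834
M5
G0 X75.7179 Y20.9753
M4 S903
G01 X164.9474 Y66.7121 F1702
G01 X163.7664 Y29.7612
G01 X151.3885 Y162.7560
G01 X75.7179 Y20.9753
M5
G0 X275.1174 Y90.6591
M4 S903
G01 X72.0851 Y110.0289 F1702
G01 X166.3035 Y145.5792
G01 X275.1174 Y90.6591
M5
G0 X115.3236 Y118.0255
M4 S903
G01 X241.0490 Y192.7099 F1702
G01 X142.5050 Y128.8040
G01 X56.6265 Y26.4852
G01 X11.0823 Y114.8724
G01 X23.0287 Y77.6625
M5
G0 X61.5662 Y101.5024
M4 S903
G01 X193.8334 Y101.5024 F1702
G01 X193.8334 Y65.2808
G01 X61.5662 Y65.2808
G01 X61.5662 Y101.5024
M5
G0 X0.0000 Y0.0000

viewBox `0 0 284.7774 213.9146` with mm width/height → 1 unit = 1 mm. Flip: y_m = 213.9146 − y_svg.

**Shape 1** — `<polyline>` open polyline, stroke `#008000` → cut (S903, F1702). Machine vertices: (52.8817,64.7846) → (269.1014,91.5870) → (120.4970,164.7614) → (232.7814,155.0271). Open path.

**Shape 2** — `<polyline>` open polyline, stroke `#008000` → cut (S903, F1702). Machine vertices: (179.6256,28.0650) → (214.1829,74.9016) → (7.8330,152.5166) → (179.1749,52.4487) → (28.7193,44.7834). Open path.

**Shape 3** — `<polygon>` closed polygon, stroke `#008000` → cut (S903, F1702). Machine vertices: (75.7179,20.9753) → (164.9474,66.7121) → (163.7664,29.7612) → (151.3885,162.7560) → (75.7179,20.9753). Closed: final G1 returns to the first vertex.

**Shape 4** — `<path>` closed polygon, stroke `#008000` → cut (S903, F1702). Machine vertices: (275.1174,90.6591) → (72.0851,110.0289) → (166.3035,145.5792) → (275.1174,90.6591). Closed: final G1 returns to the first vertex.

**Shape 5** — `<path>` open polyline, stroke `#008000` → cut (S903, F1702). Machine vertices: (115.3236,118.0255) → (241.0490,192.7099) → (142.5050,128.8040) → (56.6265,26.4852) → (11.0823,114.8724) → (23.0287,77.6625). Open path.

**Shape 6** — `<rect>` rectangle, stroke `#008000` → cut (S903, F1702). Machine vertices: (61.5662,101.5024) → (193.8334,101.5024) → (193.8334,65.2808) → (61.5662,65.2808) → (61.5662,101.5024). Closed: final G1 returns to the first vertex.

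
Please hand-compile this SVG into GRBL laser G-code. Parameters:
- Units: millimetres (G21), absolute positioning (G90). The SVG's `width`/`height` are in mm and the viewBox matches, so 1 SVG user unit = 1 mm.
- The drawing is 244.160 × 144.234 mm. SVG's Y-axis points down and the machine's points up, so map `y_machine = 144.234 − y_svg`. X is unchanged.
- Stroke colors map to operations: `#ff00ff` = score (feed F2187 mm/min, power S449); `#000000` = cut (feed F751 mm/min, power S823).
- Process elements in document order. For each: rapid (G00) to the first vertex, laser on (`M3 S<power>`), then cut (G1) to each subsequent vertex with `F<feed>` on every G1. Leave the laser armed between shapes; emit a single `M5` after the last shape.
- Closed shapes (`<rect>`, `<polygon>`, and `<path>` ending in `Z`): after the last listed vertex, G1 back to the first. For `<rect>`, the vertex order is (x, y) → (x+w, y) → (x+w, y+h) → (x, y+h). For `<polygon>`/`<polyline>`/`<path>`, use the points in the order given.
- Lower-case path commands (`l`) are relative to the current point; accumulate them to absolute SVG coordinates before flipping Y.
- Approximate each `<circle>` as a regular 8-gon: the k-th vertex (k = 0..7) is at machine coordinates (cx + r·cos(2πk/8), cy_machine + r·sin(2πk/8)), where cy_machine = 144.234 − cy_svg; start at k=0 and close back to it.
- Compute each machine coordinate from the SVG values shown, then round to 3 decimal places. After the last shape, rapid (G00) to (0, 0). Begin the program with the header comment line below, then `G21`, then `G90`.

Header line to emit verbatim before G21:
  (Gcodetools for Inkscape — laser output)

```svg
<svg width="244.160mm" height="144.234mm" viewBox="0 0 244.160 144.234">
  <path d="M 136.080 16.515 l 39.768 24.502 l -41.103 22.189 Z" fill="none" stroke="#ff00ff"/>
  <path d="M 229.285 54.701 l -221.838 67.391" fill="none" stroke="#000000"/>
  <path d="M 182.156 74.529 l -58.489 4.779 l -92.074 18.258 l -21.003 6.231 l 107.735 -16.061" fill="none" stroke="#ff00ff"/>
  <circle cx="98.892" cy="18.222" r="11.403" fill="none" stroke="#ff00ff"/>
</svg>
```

(Gcodetools for Inkscape — laser output)
G21
G90
G00 X136.080 Y127.719
M3 S449
G1 X175.848 Y103.217 F2187
G1 X134.745 Y81.028 F2187
G1 X136.080 Y127.719 F2187
G00 X229.285 Y89.533
M3 S823
G1 X7.447 Y22.142 F751
G00 X182.156 Y69.705
M3 S449
G1 X123.667 Y64.926 F2187
G1 X31.593 Y46.668 F2187
G1 X10.590 Y40.437 F2187
G1 X118.325 Y56.498 F2187
G00 X110.295 Y126.012
M3 S449
G1 X106.955 Y134.075 F2187
G1 X98.892 Y137.415 F2187
G1 X90.829 Y134.075 F2187
G1 X87.489 Y126.012 F2187
G1 X90.829 Y117.949 F2187
G1 X98.892 Y114.609 F2187
G1 X106.955 Y117.949 F2187
G1 X110.295 Y126.012 F2187
M5
G00 X0.000 Y0.000

viewBox `0 0 244.160 144.234` with mm width/height → 1 unit = 1 mm. Flip: y_m = 144.234 − y_svg.

**Shape 1** — `<path>` regular polygon, stroke `#ff00ff` → score (S449, F2187). Machine vertices: (136.080,127.719) → (175.848,103.217) → (134.745,81.028) → (136.080,127.719). Closed: final G1 returns to the first vertex.

**Shape 2** — `<path>` line segment, stroke `#000000` → cut (S823, F751). Machine vertices: (229.285,89.533) → (7.447,22.142). Open path.

**Shape 3** — `<path>` open polyline, stroke `#ff00ff` → score (S449, F2187). Machine vertices: (182.156,69.705) → (123.667,64.926) → (31.593,46.668) → (10.590,40.437) → (118.325,56.498). Open path.

**Shape 4** — `<circle>` circle, stroke `#ff00ff` → score (S449, F2187). Machine vertices: (110.295,126.012) → (106.955,134.075) → (98.892,137.415) → (90.829,134.075) → (87.489,126.012) → (90.829,117.949) → (98.892,114.609) → (106.955,117.949) → (110.295,126.012). Closed: final G1 returns to the first vertex.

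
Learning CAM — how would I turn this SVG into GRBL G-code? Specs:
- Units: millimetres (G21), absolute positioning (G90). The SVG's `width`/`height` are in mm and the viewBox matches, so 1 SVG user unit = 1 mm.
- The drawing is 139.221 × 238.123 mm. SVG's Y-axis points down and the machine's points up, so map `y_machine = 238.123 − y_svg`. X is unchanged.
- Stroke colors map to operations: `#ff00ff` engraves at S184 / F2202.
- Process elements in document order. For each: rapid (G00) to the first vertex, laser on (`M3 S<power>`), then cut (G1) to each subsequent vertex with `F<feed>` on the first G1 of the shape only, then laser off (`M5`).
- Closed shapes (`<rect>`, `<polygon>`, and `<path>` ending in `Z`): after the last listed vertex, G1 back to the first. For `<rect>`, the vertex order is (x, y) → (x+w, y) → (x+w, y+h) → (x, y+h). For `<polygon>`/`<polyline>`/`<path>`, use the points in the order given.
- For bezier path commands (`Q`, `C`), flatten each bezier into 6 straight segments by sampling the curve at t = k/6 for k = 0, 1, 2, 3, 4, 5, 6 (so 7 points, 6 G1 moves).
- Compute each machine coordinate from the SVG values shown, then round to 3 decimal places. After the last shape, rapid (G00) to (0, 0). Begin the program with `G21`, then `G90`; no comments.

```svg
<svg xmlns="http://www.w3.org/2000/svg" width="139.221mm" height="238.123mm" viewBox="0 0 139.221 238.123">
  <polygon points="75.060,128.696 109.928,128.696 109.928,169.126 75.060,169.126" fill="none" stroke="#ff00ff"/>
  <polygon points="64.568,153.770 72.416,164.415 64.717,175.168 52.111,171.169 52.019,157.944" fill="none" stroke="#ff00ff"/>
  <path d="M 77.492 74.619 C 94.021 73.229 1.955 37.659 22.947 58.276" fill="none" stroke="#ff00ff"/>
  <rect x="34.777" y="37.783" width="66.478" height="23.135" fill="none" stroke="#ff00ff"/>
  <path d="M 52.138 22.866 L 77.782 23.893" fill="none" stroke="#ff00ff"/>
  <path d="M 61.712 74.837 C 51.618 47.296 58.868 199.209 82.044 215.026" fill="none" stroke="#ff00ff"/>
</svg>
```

G21
G90
G00 X75.060 Y109.427
M3 S184
G1 X109.928 Y109.427 F2202
G1 X109.928 Y68.997
G1 X75.060 Y68.997
G1 X75.060 Y109.427
M5
G00 X64.568 Y84.353
M3 S184
G1 X72.416 Y73.708 F2202
G1 X64.717 Y62.955
G1 X52.111 Y66.954
G1 X52.019 Y80.179
G1 X64.568 Y84.353
M5
G00 X77.492 Y163.504
M3 S184
G1 X77.733 Y166.629 F2202
G1 X66.032 Y172.940
G1 X48.546 Y179.928
G1 X31.432 Y185.082
G1 X20.846 Y185.892
G1 X22.947 Y179.847
M5
G00 X34.777 Y200.340
M3 S184
G1 X101.255 Y200.340 F2202
G1 X101.255 Y177.205
G1 X34.777 Y177.205
G1 X34.777 Y200.340
M5
G00 X52.138 Y215.257
M3 S184
G1 X77.782 Y214.230 F2202
M5
G00 X61.712 Y163.286
M3 S184
G1 X58.104 Y163.563 F2202
G1 X57.347 Y142.696
G1 X59.402 Y109.451
G1 X64.229 Y72.592
G1 X71.790 Y40.886
G1 X82.044 Y23.097
M5
G00 X0.000 Y0.000

viewBox `0 0 139.221 238.123` with mm width/height → 1 unit = 1 mm. Flip: y_m = 238.123 − y_svg.

**Shape 1** — `<polygon>` rectangle, stroke `#ff00ff` → engrave (S184, F2202). Machine vertices: (75.060,109.427) → (109.928,109.427) → (109.928,68.997) → (75.060,68.997) → (75.060,109.427). Closed: final G1 returns to the first vertex.

**Shape 2** — `<polygon>` regular polygon, stroke `#ff00ff` → engrave (S184, F2202). Machine vertices: (64.568,84.353) → (72.416,73.708) → (64.717,62.955) → (52.111,66.954) → (52.019,80.179) → (64.568,84.353). Closed: final G1 returns to the first vertex.

**Shape 3** — `<path>` cubic bezier, stroke `#ff00ff` → engrave (S184, F2202). Control points (SVG): P0=(77.492,74.619), P1=(94.021,73.229), P2=(1.955,37.659), P3=(22.947,58.276); sampled at t=k/6. Machine vertices: (77.492,163.504) → (77.733,166.629) → (66.032,172.940) → (48.546,179.928) → (31.432,185.082) → (20.846,185.892) → (22.947,179.847). Open path.

**Shape 4** — `<rect>` rectangle, stroke `#ff00ff` → engrave (S184, F2202). Machine vertices: (34.777,200.340) → (101.255,200.340) → (101.255,177.205) → (34.777,177.205) → (34.777,200.340). Closed: final G1 returns to the first vertex.

**Shape 5** — `<path>` line segment, stroke `#ff00ff` → engrave (S184, F2202). Machine vertices: (52.138,215.257) → (77.782,214.230). Open path.

**Shape 6** — `<path>` cubic bezier, stroke `#ff00ff` → engrave (S184, F2202). Control points (SVG): P0=(61.712,74.837), P1=(51.618,47.296), P2=(58.868,199.209), P3=(82.044,215.026); sampled at t=k/6. Machine vertices: (61.712,163.286) → (58.104,163.563) → (57.347,142.696) → (59.402,109.451) → (64.229,72.592) → (71.790,40.886) → (82.044,23.097). Open path.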